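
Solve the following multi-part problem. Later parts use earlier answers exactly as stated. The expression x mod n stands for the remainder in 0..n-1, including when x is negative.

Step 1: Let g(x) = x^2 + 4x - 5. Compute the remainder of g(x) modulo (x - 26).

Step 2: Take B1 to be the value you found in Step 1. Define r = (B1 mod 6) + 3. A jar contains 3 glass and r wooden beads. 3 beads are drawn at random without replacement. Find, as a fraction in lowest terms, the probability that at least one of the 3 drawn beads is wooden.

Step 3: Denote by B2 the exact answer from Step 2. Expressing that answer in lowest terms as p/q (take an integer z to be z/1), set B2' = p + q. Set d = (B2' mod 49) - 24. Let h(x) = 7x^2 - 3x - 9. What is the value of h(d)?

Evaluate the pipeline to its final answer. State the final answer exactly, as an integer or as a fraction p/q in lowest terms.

Step 1: remainder = value at the root: 1*(26)^2 + 4*(26)^1 - 5 = (676) + (104) + (-5) = 775; answer 775
Step 2: B1 = 775; r = 4; total draws C(7,3) = 35; complement C(3,3) = 1; favorable 35 - 1 = 34; P = 34/35; answer 34/35
Step 3: B2 = 34/35; threaded value p + q = 69; d = -4; 7*(-4)^2 - 3*(-4)^1 - 9 = (112) + (12) + (-9) = 115; answer 115

115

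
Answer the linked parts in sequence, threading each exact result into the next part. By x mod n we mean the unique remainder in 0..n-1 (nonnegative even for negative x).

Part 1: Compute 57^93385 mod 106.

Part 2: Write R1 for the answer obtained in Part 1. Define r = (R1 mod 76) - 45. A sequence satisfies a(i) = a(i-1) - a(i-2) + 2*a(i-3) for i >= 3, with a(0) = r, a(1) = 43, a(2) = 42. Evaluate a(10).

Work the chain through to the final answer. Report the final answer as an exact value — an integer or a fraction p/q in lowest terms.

Part 1: squarings mod 106: 57^1=57, 57^2=69, 57^4=97, 57^8=81, 57^16=95, 57^32=15, 57^64=13, 57^128=63, 57^256=47, 57^512=89, 57^1024=77, 57^2048=99, 57^4096=49, 57^8192=69, 57^16384=97, 57^32768=81, 57^65536=95; 57^93385 = 57^1 * 57^8 * 57^64 * 57^128 * 57^1024 * 57^2048 * 57^8192 * 57^16384 * 57^65536 = 91 (mod 106); answer 91
Part 2: R1 = 91; r = -30; a(3) = 1*(42) - 1*(43) + 2*(-30) = -61; iterating: a(3)=-61, a(4)=-17, a(5)=128, a(6)=23, a(7)=-139, a(8)=94, a(9)=279, a(10)=-93; answer -93

-93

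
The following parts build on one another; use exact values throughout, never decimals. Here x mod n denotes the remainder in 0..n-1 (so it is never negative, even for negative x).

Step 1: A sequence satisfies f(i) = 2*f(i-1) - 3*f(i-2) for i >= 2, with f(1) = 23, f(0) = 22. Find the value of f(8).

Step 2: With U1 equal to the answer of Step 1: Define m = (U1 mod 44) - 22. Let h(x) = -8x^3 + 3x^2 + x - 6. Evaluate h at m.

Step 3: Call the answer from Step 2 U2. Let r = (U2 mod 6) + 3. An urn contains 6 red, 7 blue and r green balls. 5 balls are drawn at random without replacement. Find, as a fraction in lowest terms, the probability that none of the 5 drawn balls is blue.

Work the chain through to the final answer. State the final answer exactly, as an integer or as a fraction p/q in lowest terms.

Step 1: f(2) = 2*(23) - 3*(22) = -20; iterating: f(2)=-20, f(3)=-109, f(4)=-158, f(5)=11, f(6)=496, f(7)=959, f(8)=430; answer 430
Step 2: U1 = 430; m = 12; -8*(12)^3 + 3*(12)^2 + 1*(12)^1 - 6 = (-13824) + (432) + (12) + (-6) = -13386; answer -13386
Step 3: U2 = -13386; r = 3; total draws C(16,5) = 4368; favorable C(9,5) = 126; P = 3/104; answer 3/104

3/104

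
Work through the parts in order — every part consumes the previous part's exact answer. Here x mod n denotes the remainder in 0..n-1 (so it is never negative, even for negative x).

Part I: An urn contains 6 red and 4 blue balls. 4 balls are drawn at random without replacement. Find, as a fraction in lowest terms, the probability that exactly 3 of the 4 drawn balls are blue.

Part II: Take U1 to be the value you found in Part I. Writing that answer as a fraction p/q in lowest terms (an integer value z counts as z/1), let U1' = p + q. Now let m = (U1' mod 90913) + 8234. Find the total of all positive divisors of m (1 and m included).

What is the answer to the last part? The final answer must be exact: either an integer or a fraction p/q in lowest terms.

Part I: total draws C(10,4) = 210; favorable C(4,3)*C(6,1) = 24; P = 4/35; answer 4/35
Part II: U1 = 4/35; threaded value p + q = 39; m = 8273; 8273 is prime, so its only divisors are 1 and 8273; sigma = 1 + 8273 = 8274; answer 8274

8274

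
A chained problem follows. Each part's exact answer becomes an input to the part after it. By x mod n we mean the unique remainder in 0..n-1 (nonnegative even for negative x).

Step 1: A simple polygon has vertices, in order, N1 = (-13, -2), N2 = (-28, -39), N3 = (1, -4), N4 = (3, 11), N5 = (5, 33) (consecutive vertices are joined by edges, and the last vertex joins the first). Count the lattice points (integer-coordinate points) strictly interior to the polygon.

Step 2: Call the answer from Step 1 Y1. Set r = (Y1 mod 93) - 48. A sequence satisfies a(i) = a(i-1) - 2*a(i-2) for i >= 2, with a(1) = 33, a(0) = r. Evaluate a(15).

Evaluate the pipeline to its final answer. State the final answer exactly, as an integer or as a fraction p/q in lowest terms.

Step 1: cross terms: (-13*-39 - -28*-2)=451, (-28*-4 - 1*-39)=151, (1*11 - 3*-4)=23, (3*33 - 5*11)=44, (5*-2 - -13*33)=419; twice the area = |1088| = 1088; area = 544; boundary points = 1 + 1 + 1 + 2 + 1 = 6; strictly interior points = area - boundary/2 + 1 = 542; answer 542
Step 2: Y1 = 542; r = 29; a(2) = 1*(33) - 2*(29) = -25; iterating: a(2)=-25, a(3)=-91, a(4)=-41, a(5)=141, a(6)=223, a(7)=-59, a(8)=-505, a(9)=-387, a(10)=623, a(11)=1397, a(12)=151, a(13)=-2643, a(14)=-2945, a(15)=2341; answer 2341

2341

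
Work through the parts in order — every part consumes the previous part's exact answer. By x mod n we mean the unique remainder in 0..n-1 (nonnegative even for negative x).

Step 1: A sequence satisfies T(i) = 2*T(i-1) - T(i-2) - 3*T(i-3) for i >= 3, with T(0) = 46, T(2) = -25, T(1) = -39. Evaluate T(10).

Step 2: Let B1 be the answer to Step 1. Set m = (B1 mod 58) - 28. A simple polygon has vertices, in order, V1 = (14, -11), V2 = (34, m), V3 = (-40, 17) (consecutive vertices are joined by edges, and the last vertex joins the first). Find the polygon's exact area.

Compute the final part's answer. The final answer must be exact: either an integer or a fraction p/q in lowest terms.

928

Step 1: T(3) = 2*(-25) - 1*(-39) - 3*(46) = -149; iterating: T(3)=-149, T(4)=-156, T(5)=-88, T(6)=427, T(7)=1410, T(8)=2657, T(9)=2623, T(10)=-1641; answer -1641
Step 2: B1 = -1641; m = 13; cross terms: (14*13 - 34*-11)=556, (34*17 - -40*13)=1098, (-40*-11 - 14*17)=202; twice the area = |1856| = 1856; area = 928; answer 928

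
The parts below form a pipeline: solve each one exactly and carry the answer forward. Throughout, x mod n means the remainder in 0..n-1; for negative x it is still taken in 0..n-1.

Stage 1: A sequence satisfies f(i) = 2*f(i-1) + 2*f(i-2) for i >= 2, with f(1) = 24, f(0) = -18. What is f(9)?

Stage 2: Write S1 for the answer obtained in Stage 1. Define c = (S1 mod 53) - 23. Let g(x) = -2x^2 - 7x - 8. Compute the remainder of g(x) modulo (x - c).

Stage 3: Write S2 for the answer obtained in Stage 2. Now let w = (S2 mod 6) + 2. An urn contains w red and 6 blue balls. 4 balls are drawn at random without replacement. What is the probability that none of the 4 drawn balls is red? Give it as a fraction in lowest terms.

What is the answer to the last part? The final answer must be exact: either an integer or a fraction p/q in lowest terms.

Stage 1: f(2) = 2*(24) + 2*(-18) = 12; iterating: f(2)=12, f(3)=72, f(4)=168, f(5)=480, f(6)=1296, f(7)=3552, f(8)=9696, f(9)=26496; answer 26496
Stage 2: S1 = 26496; c = 26; remainder = value at the root: -2*(26)^2 - 7*(26)^1 - 8 = (-1352) + (-182) + (-8) = -1542; answer -1542
Stage 3: S2 = -1542; w = 2; total draws C(8,4) = 70; favorable C(6,4) = 15; P = 3/14; answer 3/14

3/14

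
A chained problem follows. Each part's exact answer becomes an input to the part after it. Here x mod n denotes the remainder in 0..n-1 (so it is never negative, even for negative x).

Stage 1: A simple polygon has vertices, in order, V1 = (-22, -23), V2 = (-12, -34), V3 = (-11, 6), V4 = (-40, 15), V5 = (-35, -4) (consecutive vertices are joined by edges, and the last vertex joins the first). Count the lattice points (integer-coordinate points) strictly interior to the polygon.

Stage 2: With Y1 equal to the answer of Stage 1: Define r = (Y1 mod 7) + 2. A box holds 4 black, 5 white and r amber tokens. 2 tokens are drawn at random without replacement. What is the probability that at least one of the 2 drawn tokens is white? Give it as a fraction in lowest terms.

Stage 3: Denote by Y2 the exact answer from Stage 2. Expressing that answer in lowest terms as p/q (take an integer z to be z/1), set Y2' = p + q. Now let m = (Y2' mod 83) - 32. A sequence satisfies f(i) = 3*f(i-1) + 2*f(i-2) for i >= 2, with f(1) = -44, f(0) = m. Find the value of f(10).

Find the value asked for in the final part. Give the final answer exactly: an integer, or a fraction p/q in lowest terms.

-3280838

Stage 1: cross terms: (-22*-34 - -12*-23)=472, (-12*6 - -11*-34)=-446, (-11*15 - -40*6)=75, (-40*-4 - -35*15)=685, (-35*-23 - -22*-4)=717; twice the area = |1503| = 1503; area = 1503/2; boundary points = 1 + 1 + 1 + 1 + 1 = 5; strictly interior points = area - boundary/2 + 1 = 750; answer 750
Stage 2: Y1 = 750; r = 3; total draws C(12,2) = 66; complement C(7,2) = 21; favorable 66 - 21 = 45; P = 15/22; answer 15/22
Stage 3: Y2 = 15/22; threaded value p + q = 37; m = 5; f(2) = 3*(-44) + 2*(5) = -122; iterating: f(2)=-122, f(3)=-454, f(4)=-1606, f(5)=-5726, f(6)=-20390, f(7)=-72622, f(8)=-258646, f(9)=-921182, f(10)=-3280838; answer -3280838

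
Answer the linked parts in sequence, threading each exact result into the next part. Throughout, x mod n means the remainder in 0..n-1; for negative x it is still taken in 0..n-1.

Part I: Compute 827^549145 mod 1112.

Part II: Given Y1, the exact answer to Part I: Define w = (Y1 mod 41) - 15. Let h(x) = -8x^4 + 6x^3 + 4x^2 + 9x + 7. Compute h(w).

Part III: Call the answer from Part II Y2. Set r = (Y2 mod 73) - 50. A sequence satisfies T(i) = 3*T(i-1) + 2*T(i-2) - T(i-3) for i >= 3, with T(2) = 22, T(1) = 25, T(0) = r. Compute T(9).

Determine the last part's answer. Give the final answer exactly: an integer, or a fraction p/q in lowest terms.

210010

Part I: squarings mod 1112: 827^1=827, 827^2=49, 827^4=177, 827^8=193, 827^16=553, 827^32=9, 827^64=81, 827^128=1001, 827^256=89, 827^512=137, 827^1024=977, 827^2048=433, 827^4096=673, 827^8192=345, 827^16384=41, 827^32768=569, 827^65536=169, 827^131072=761, 827^262144=881, 827^524288=1097; 827^549145 = 827^1 * 827^8 * 827^16 * 827^256 * 827^8192 * 827^16384 * 827^524288 = 1075 (mod 1112); answer 1075
Part II: Y1 = 1075; w = -6; -8*(-6)^4 + 6*(-6)^3 + 4*(-6)^2 + 9*(-6)^1 + 7 = (-10368) + (-1296) + (144) + (-54) + (7) = -11567; answer -11567
Part III: Y2 = -11567; r = -10; T(3) = 3*(22) + 2*(25) - 1*(-10) = 126; iterating: T(3)=126, T(4)=397, T(5)=1421, T(6)=4931, T(7)=17238, T(8)=60155, T(9)=210010; answer 210010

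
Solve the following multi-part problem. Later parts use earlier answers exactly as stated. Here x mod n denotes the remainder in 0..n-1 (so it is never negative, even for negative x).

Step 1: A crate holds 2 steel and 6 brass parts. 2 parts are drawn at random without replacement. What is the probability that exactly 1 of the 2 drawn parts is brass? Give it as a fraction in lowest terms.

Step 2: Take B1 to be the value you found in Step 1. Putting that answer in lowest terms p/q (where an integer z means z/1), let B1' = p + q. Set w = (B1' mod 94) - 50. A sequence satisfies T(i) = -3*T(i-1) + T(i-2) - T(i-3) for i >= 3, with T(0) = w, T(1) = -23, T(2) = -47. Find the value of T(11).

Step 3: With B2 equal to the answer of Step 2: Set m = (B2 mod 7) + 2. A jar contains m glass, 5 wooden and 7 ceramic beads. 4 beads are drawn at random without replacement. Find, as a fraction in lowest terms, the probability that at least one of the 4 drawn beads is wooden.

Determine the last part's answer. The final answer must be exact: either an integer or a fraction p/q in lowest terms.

Step 1: total draws C(8,2) = 28; favorable C(6,1)*C(2,1) = 12; P = 3/7; answer 3/7
Step 2: B1 = 3/7; threaded value p + q = 10; w = -40; T(3) = -3*(-47) + 1*(-23) - 1*(-40) = 158; iterating: T(3)=158, T(4)=-498, T(5)=1699, T(6)=-5753, T(7)=19456, T(8)=-65820, T(9)=222669, T(10)=-753283, T(11)=2548338; answer 2548338
Step 3: B2 = 2548338; m = 4; total draws C(16,4) = 1820; complement C(11,4) = 330; favorable 1820 - 330 = 1490; P = 149/182; answer 149/182

149/182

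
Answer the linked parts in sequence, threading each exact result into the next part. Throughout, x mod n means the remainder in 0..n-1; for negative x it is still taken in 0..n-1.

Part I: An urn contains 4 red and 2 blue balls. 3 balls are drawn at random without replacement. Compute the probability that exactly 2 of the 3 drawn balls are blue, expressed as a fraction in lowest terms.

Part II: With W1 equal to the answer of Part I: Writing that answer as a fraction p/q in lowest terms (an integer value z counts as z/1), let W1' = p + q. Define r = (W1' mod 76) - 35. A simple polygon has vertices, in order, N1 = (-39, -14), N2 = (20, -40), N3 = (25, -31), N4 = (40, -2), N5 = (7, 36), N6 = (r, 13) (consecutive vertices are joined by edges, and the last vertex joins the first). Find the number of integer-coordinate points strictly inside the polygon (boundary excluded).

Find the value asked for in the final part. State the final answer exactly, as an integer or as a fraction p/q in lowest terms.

Part I: total draws C(6,3) = 20; favorable C(2,2)*C(4,1) = 4; P = 1/5; answer 1/5
Part II: W1 = 1/5; threaded value p + q = 6; r = -29; cross terms: (-39*-40 - 20*-14)=1840, (20*-31 - 25*-40)=380, (25*-2 - 40*-31)=1190, (40*36 - 7*-2)=1454, (7*13 - -29*36)=1135, (-29*-14 - -39*13)=913; twice the area = |6912| = 6912; area = 3456; boundary points = 1 + 1 + 1 + 1 + 1 + 1 = 6; strictly interior points = area - boundary/2 + 1 = 3454; answer 3454

3454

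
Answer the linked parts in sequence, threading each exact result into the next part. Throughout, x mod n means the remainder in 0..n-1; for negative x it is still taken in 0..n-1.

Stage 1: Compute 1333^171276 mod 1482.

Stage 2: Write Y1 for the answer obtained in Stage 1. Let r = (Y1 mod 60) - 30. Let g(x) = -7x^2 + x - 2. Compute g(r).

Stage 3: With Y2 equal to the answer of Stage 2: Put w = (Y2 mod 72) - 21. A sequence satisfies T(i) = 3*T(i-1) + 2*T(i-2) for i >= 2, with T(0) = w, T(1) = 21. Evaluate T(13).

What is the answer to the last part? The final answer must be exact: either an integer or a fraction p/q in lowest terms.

Stage 1: squarings mod 1482: 1333^1=1333, 1333^2=1453, 1333^4=841, 1333^8=367, 1333^16=1309, 1333^32=289, 1333^64=529, 1333^128=1225, 1333^256=841, 1333^512=367, 1333^1024=1309, 1333^2048=289, 1333^4096=529, 1333^8192=1225, 1333^16384=841, 1333^32768=367, 1333^65536=1309, 1333^131072=289; 1333^171276 = 1333^4 * 1333^8 * 1333^256 * 1333^1024 * 1333^2048 * 1333^4096 * 1333^32768 * 1333^131072 = 235 (mod 1482); answer 235
Stage 2: Y1 = 235; r = 25; -7*(25)^2 + 1*(25)^1 - 2 = (-4375) + (25) + (-2) = -4352; answer -4352
Stage 3: Y2 = -4352; w = 19; T(2) = 3*(21) + 2*(19) = 101; iterating: T(2)=101, T(3)=345, T(4)=1237, T(5)=4401, T(6)=15677, T(7)=55833, T(8)=198853, T(9)=708225, T(10)=2522381, T(11)=8983593, T(12)=31995541, T(13)=113953809; answer 113953809

113953809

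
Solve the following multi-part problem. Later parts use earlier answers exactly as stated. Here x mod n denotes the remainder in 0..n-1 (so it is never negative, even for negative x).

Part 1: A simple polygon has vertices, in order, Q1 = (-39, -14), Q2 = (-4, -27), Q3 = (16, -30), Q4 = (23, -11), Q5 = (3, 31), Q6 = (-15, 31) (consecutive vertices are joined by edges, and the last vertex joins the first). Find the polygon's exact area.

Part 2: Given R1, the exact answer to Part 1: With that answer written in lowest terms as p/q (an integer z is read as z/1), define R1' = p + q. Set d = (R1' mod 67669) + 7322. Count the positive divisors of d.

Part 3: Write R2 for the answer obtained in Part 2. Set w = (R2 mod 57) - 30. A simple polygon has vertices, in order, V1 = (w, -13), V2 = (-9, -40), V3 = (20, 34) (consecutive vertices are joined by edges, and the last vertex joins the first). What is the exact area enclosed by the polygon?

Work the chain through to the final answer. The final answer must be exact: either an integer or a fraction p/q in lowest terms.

1449/2

Part 1: cross terms: (-39*-27 - -4*-14)=997, (-4*-30 - 16*-27)=552, (16*-11 - 23*-30)=514, (23*31 - 3*-11)=746, (3*31 - -15*31)=558, (-15*-14 - -39*31)=1419; twice the area = |4786| = 4786; area = 2393; answer 2393
Part 2: R1 = 2393; threaded value p + q = 2394; d = 9716; 9716 = 2^2 * 7 * 347; number of divisors = (2+1) * (1+1) * (1+1) = 12; answer 12
Part 3: R2 = 12; w = -18; cross terms: (-18*-40 - -9*-13)=603, (-9*34 - 20*-40)=494, (20*-13 - -18*34)=352; twice the area = |1449| = 1449; area = 1449/2; answer 1449/2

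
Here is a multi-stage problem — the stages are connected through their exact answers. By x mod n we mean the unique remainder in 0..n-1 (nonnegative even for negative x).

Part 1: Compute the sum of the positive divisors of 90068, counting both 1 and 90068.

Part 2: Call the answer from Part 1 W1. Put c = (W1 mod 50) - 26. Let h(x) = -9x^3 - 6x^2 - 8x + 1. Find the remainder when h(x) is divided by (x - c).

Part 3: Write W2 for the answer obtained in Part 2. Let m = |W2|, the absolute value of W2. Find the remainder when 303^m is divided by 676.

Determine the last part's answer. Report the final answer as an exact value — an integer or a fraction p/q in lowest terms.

155

Part 1: 90068 = 2^2 * 11 * 23 * 89; sigma = (1 + 2 + 4) * (1 + 11) * (1 + 23) * (1 + 89) = 7 * 12 * 24 * 90 = 181440; answer 181440
Part 2: W1 = 181440; c = 14; remainder = value at the root: -9*(14)^3 - 6*(14)^2 - 8*(14)^1 + 1 = (-24696) + (-1176) + (-112) + (1) = -25983; answer -25983
Part 3: W2 = -25983; m = 25983; squarings mod 676: 303^1=303, 303^2=549, 303^4=581, 303^8=237, 303^16=61, 303^32=341, 303^64=9, 303^128=81, 303^256=477, 303^512=393, 303^1024=321, 303^2048=289, 303^4096=373, 303^8192=549, 303^16384=581; 303^25983 = 303^1 * 303^2 * 303^4 * 303^8 * 303^16 * 303^32 * 303^64 * 303^256 * 303^1024 * 303^8192 * 303^16384 = 155 (mod 676); answer 155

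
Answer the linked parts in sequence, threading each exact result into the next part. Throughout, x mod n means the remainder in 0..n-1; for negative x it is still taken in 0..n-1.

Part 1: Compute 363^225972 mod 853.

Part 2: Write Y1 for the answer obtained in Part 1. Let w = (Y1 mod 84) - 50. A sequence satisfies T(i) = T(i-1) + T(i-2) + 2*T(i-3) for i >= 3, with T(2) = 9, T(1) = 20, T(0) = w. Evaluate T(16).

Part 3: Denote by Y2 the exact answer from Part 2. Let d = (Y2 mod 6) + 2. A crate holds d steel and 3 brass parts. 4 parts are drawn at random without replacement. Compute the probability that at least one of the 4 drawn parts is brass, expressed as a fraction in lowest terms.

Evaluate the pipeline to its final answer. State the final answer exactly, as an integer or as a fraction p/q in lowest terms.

Part 1: squarings mod 853: 363^1=363, 363^2=407, 363^4=167, 363^8=593, 363^16=213, 363^32=160, 363^64=10, 363^128=100, 363^256=617, 363^512=251, 363^1024=732, 363^2048=140, 363^4096=834, 363^8192=361, 363^16384=665, 363^32768=371, 363^65536=308, 363^131072=181; 363^225972 = 363^4 * 363^16 * 363^32 * 363^128 * 363^512 * 363^4096 * 363^8192 * 363^16384 * 363^65536 * 363^131072 = 147 (mod 853); answer 147
Part 2: Y1 = 147; w = 13; T(3) = 1*(9) + 1*(20) + 2*(13) = 55; iterating: T(3)=55, T(4)=104, T(5)=177, T(6)=391, T(7)=776, T(8)=1521, T(9)=3079, T(10)=6152, T(11)=12273, T(12)=24583, T(13)=49160, T(14)=98289, T(15)=196615, T(16)=393224; answer 393224
Part 3: Y2 = 393224; d = 4; total draws C(7,4) = 35; complement C(4,4) = 1; favorable 35 - 1 = 34; P = 34/35; answer 34/35

34/35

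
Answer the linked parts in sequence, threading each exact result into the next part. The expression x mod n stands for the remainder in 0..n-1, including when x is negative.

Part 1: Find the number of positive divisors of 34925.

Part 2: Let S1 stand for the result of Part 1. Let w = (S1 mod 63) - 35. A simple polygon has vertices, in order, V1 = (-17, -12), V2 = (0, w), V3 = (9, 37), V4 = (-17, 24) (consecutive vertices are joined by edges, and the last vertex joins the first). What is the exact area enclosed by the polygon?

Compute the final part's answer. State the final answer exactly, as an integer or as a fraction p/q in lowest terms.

Part 1: 34925 = 5^2 * 11 * 127; number of divisors = (2+1) * (1+1) * (1+1) = 12; answer 12
Part 2: S1 = 12; w = -23; cross terms: (-17*-23 - 0*-12)=391, (0*37 - 9*-23)=207, (9*24 - -17*37)=845, (-17*-12 - -17*24)=612; twice the area = |2055| = 2055; area = 2055/2; answer 2055/2

2055/2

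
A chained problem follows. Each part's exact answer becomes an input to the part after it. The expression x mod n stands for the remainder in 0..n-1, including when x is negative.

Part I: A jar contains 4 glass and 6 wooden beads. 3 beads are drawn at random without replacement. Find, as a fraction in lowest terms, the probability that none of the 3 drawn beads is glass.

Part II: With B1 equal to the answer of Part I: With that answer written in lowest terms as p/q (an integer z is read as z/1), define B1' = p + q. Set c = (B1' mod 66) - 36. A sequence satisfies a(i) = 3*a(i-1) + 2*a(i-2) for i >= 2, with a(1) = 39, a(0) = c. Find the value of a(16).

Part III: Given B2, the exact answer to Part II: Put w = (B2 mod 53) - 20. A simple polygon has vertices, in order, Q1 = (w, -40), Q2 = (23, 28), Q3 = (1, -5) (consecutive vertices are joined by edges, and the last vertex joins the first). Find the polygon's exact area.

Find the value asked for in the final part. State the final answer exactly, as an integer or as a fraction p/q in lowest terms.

Part I: total draws C(10,3) = 120; favorable C(6,3) = 20; P = 1/6; answer 1/6
Part II: B1 = 1/6; threaded value p + q = 7; c = -29; a(2) = 3*(39) + 2*(-29) = 59; iterating: a(2)=59, a(3)=255, a(4)=883, a(5)=3159, a(6)=11243, a(7)=40047, a(8)=142627, a(9)=507975, a(10)=1809179, a(11)=6443487, a(12)=22948819, a(13)=81733431, a(14)=291097931, a(15)=1036760655, a(16)=3692477827; answer 3692477827
Part III: B2 = 3692477827; w = 31; cross terms: (31*28 - 23*-40)=1788, (23*-5 - 1*28)=-143, (1*-40 - 31*-5)=115; twice the area = |1760| = 1760; area = 880; answer 880

880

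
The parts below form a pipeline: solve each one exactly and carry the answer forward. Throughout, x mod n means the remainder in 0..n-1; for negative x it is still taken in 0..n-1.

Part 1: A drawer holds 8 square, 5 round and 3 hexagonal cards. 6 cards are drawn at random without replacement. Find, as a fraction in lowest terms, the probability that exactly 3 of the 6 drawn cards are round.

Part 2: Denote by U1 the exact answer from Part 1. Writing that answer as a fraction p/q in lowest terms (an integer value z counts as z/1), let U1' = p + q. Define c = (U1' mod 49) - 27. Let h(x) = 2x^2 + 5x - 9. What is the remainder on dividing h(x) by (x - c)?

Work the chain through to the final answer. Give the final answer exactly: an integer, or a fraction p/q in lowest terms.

Part 1: total draws C(16,6) = 8008; favorable C(5,3)*C(11,3) = 1650; P = 75/364; answer 75/364
Part 2: U1 = 75/364; threaded value p + q = 439; c = 20; remainder = value at the root: 2*(20)^2 + 5*(20)^1 - 9 = (800) + (100) + (-9) = 891; answer 891

891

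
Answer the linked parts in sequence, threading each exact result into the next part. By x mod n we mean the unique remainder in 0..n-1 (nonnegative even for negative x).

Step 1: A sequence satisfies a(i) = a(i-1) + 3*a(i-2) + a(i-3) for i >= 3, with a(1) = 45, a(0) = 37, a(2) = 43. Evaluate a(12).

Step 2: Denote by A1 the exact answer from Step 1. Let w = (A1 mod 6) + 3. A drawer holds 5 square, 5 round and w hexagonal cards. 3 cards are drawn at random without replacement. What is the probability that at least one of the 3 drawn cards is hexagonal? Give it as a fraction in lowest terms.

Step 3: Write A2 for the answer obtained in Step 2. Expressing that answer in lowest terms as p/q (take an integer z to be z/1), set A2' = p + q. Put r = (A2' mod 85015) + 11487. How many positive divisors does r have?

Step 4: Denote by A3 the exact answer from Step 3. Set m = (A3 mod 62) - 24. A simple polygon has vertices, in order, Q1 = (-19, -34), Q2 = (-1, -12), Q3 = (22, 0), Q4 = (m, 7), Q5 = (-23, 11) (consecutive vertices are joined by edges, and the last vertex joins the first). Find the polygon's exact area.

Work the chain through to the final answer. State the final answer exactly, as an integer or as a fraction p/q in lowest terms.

Step 1: a(3) = 1*(43) + 3*(45) + 1*(37) = 215; iterating: a(3)=215, a(4)=389, a(5)=1077, a(6)=2459, a(7)=6079, a(8)=14533, a(9)=35229, a(10)=84907, a(11)=205127, a(12)=495077; answer 495077
Step 2: A1 = 495077; w = 8; total draws C(18,3) = 816; complement C(10,3) = 120; favorable 816 - 120 = 696; P = 29/34; answer 29/34
Step 3: A2 = 29/34; threaded value p + q = 63; r = 11550; 11550 = 2 * 3 * 5^2 * 7 * 11; number of divisors = (1+1) * (1+1) * (2+1) * (1+1) * (1+1) = 48; answer 48
Step 4: A3 = 48; m = 24; cross terms: (-19*-12 - -1*-34)=194, (-1*0 - 22*-12)=264, (22*7 - 24*0)=154, (24*11 - -23*7)=425, (-23*-34 - -19*11)=991; twice the area = |2028| = 2028; area = 1014; answer 1014

1014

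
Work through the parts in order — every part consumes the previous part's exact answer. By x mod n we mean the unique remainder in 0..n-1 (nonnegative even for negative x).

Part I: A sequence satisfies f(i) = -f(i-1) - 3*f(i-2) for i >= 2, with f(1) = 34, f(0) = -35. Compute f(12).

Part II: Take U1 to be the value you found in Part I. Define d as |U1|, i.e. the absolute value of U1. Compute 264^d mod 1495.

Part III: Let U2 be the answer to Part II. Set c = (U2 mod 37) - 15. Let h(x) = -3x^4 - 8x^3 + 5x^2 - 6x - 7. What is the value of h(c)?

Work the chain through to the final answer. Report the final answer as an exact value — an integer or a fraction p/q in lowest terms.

Part I: f(2) = -1*(34) - 3*(-35) = 71; iterating: f(2)=71, f(3)=-173, f(4)=-40, f(5)=559, f(6)=-439, f(7)=-1238, f(8)=2555, f(9)=1159, f(10)=-8824, f(11)=5347, f(12)=21125; answer 21125
Part II: U1 = 21125; d = 21125; squarings mod 1495: 264^1=264, 264^2=926, 264^4=841, 264^8=146, 264^16=386, 264^32=991, 264^64=1361, 264^128=16, 264^256=256, 264^512=1251, 264^1024=1231, 264^2048=926, 264^4096=841, 264^8192=146, 264^16384=386; 264^21125 = 264^1 * 264^4 * 264^128 * 264^512 * 264^4096 * 264^16384 = 764 (mod 1495); answer 764
Part III: U2 = 764; c = 9; -3*(9)^4 - 8*(9)^3 + 5*(9)^2 - 6*(9)^1 - 7 = (-19683) + (-5832) + (405) + (-54) + (-7) = -25171; answer -25171

-25171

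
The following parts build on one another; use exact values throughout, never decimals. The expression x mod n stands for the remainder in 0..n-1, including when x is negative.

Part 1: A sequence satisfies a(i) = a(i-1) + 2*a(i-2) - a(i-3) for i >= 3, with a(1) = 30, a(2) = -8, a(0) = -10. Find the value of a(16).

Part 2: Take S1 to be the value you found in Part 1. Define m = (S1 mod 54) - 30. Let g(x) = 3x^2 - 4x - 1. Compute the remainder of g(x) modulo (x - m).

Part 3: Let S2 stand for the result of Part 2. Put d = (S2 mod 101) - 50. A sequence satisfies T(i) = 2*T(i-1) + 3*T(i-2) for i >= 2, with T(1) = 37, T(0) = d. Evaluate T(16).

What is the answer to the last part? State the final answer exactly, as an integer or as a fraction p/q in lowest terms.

Part 1: a(3) = 1*(-8) + 2*(30) - 1*(-10) = 62; iterating: a(3)=62, a(4)=16, a(5)=148, a(6)=118, a(7)=398, a(8)=486, a(9)=1164, a(10)=1738, a(11)=3580, a(12)=5892, a(13)=11314, a(14)=19518, a(15)=36254, a(16)=63976; answer 63976
Part 2: S1 = 63976; m = 10; remainder = value at the root: 3*(10)^2 - 4*(10)^1 - 1 = (300) + (-40) + (-1) = 259; answer 259
Part 3: S2 = 259; d = 7; T(2) = 2*(37) + 3*(7) = 95; iterating: T(2)=95, T(3)=301, T(4)=887, T(5)=2677, T(6)=8015, T(7)=24061, T(8)=72167, T(9)=216517, T(10)=649535, T(11)=1948621, T(12)=5845847, T(13)=17537557, T(14)=52612655, T(15)=157837981, T(16)=473513927; answer 473513927

473513927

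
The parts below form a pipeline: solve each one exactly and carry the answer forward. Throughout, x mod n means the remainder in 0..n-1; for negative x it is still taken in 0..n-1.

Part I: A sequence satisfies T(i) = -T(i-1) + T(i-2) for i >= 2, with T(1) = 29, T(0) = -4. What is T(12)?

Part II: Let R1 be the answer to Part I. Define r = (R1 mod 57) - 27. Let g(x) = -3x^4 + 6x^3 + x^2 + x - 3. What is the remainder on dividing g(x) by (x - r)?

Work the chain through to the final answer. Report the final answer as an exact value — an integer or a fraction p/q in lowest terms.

Part I: T(2) = -1*(29) + 1*(-4) = -33; iterating: T(2)=-33, T(3)=62, T(4)=-95, T(5)=157, T(6)=-252, T(7)=409, T(8)=-661, T(9)=1070, T(10)=-1731, T(11)=2801, T(12)=-4532; answer -4532
Part II: R1 = -4532; r = 1; remainder = value at the root: -3*(1)^4 + 6*(1)^3 + 1*(1)^2 + 1*(1)^1 - 3 = (-3) + (6) + (1) + (1) + (-3) = 2; answer 2

2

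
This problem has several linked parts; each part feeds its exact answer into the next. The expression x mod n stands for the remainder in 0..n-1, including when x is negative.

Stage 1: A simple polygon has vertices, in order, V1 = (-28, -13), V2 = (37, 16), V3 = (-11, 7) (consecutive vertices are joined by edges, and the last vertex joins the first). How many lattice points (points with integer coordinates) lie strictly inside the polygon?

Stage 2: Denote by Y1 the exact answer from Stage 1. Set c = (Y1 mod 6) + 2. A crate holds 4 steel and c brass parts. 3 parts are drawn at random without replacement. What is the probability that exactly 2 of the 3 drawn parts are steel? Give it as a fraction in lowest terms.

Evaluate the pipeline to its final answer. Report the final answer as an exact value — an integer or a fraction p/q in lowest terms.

Stage 1: cross terms: (-28*16 - 37*-13)=33, (37*7 - -11*16)=435, (-11*-13 - -28*7)=339; twice the area = |807| = 807; area = 807/2; boundary points = 1 + 3 + 1 = 5; strictly interior points = area - boundary/2 + 1 = 402; answer 402
Stage 2: Y1 = 402; c = 2; total draws C(6,3) = 20; favorable C(4,2)*C(2,1) = 12; P = 3/5; answer 3/5

3/5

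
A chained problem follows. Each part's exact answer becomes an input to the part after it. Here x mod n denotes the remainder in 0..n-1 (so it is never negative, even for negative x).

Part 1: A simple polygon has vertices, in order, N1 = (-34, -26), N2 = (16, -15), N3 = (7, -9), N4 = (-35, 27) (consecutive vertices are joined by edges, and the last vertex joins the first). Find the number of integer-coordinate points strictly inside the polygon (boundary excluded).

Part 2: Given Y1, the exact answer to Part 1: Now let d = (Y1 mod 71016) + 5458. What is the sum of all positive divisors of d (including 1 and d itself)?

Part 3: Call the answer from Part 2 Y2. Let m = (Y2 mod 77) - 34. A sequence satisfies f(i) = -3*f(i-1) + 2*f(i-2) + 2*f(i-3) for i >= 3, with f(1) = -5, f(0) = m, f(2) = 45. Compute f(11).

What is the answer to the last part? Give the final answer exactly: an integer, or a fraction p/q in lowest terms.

-3942717

Part 1: cross terms: (-34*-15 - 16*-26)=926, (16*-9 - 7*-15)=-39, (7*27 - -35*-9)=-126, (-35*-26 - -34*27)=1828; twice the area = |2589| = 2589; area = 2589/2; boundary points = 1 + 3 + 6 + 1 = 11; strictly interior points = area - boundary/2 + 1 = 1290; answer 1290
Part 2: Y1 = 1290; d = 6748; 6748 = 2^2 * 7 * 241; sigma = (1 + 2 + 4) * (1 + 7) * (1 + 241) = 7 * 8 * 242 = 13552; answer 13552
Part 3: Y2 = 13552; m = -34; f(3) = -3*(45) + 2*(-5) + 2*(-34) = -213; iterating: f(3)=-213, f(4)=719, f(5)=-2493, f(6)=8491, f(7)=-29021, f(8)=99059, f(9)=-338237, f(10)=1154787, f(11)=-3942717; answer -3942717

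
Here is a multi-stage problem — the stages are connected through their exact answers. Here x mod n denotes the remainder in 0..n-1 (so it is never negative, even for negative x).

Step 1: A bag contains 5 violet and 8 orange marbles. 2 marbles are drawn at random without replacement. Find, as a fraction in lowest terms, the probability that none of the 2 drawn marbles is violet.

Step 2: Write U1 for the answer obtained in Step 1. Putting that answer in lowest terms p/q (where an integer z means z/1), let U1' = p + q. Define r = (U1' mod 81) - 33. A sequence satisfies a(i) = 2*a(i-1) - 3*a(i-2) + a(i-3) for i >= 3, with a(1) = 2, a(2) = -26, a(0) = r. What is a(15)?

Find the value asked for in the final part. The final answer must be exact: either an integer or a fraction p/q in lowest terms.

Step 1: total draws C(13,2) = 78; favorable C(8,2) = 28; P = 14/39; answer 14/39
Step 2: U1 = 14/39; threaded value p + q = 53; r = 20; a(3) = 2*(-26) - 3*(2) + 1*(20) = -38; iterating: a(3)=-38, a(4)=4, a(5)=96, a(6)=142, a(7)=0, a(8)=-330, a(9)=-518, a(10)=-46, a(11)=1132, a(12)=1884, a(13)=326, a(14)=-3868, a(15)=-6830; answer -6830

-6830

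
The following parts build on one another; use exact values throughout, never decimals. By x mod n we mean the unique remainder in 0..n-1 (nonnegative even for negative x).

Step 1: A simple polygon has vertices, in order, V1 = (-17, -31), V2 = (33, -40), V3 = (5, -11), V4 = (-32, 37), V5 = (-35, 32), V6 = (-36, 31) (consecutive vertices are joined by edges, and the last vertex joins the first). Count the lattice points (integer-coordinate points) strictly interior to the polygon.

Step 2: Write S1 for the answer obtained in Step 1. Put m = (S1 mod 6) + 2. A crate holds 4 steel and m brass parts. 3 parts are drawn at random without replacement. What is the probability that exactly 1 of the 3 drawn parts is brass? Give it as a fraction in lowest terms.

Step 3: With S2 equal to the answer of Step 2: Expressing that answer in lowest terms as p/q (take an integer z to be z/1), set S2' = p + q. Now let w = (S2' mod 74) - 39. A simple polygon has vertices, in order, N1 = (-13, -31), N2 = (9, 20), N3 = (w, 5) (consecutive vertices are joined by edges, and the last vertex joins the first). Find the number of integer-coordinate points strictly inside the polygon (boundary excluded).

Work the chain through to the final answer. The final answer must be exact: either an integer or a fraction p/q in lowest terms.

286

Step 1: cross terms: (-17*-40 - 33*-31)=1703, (33*-11 - 5*-40)=-163, (5*37 - -32*-11)=-167, (-32*32 - -35*37)=271, (-35*31 - -36*32)=67, (-36*-31 - -17*31)=1643; twice the area = |3354| = 3354; area = 1677; boundary points = 1 + 1 + 1 + 1 + 1 + 1 = 6; strictly interior points = area - boundary/2 + 1 = 1675; answer 1675
Step 2: S1 = 1675; m = 3; total draws C(7,3) = 35; favorable C(3,1)*C(4,2) = 18; P = 18/35; answer 18/35
Step 3: S2 = 18/35; threaded value p + q = 53; w = 14; cross terms: (-13*20 - 9*-31)=19, (9*5 - 14*20)=-235, (14*-31 - -13*5)=-369; twice the area = |-585| = 585; area = 585/2; boundary points = 1 + 5 + 9 = 15; strictly interior points = area - boundary/2 + 1 = 286; answer 286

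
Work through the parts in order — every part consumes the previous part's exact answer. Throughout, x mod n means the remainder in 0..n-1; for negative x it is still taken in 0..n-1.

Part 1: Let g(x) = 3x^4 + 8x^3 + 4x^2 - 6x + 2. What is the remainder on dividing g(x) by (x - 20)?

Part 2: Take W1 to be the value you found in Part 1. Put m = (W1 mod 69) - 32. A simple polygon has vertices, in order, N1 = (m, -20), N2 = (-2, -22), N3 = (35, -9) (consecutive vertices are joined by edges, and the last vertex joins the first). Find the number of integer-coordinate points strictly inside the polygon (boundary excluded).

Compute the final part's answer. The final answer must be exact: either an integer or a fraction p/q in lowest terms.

8

Part 1: remainder = value at the root: 3*(20)^4 + 8*(20)^3 + 4*(20)^2 - 6*(20)^1 + 2 = (480000) + (64000) + (1600) + (-120) + (2) = 545482; answer 545482
Part 2: W1 = 545482; m = 5; cross terms: (5*-22 - -2*-20)=-150, (-2*-9 - 35*-22)=788, (35*-20 - 5*-9)=-655; twice the area = |-17| = 17; area = 17/2; boundary points = 1 + 1 + 1 = 3; strictly interior points = area - boundary/2 + 1 = 8; answer 8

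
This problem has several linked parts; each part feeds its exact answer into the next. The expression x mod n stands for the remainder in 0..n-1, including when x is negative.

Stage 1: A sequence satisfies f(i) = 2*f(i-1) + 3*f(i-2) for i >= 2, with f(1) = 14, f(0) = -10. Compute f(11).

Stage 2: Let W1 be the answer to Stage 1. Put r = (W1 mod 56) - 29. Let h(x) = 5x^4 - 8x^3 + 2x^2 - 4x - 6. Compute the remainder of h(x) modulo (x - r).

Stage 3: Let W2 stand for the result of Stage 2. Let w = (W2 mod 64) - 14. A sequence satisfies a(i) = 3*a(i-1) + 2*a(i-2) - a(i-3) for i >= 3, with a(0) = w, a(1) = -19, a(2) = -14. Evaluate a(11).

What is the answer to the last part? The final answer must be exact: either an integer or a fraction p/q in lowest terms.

Stage 1: f(2) = 2*(14) + 3*(-10) = -2; iterating: f(2)=-2, f(3)=38, f(4)=70, f(5)=254, f(6)=718, f(7)=2198, f(8)=6550, f(9)=19694, f(10)=59038, f(11)=177158; answer 177158
Stage 2: W1 = 177158; r = 1; remainder = value at the root: 5*(1)^4 - 8*(1)^3 + 2*(1)^2 - 4*(1)^1 - 6 = (5) + (-8) + (2) + (-4) + (-6) = -11; answer -11
Stage 3: W2 = -11; w = 39; a(3) = 3*(-14) + 2*(-19) - 1*(39) = -119; iterating: a(3)=-119, a(4)=-366, a(5)=-1322, a(6)=-4579, a(7)=-16015, a(8)=-55881, a(9)=-195094, a(10)=-681029, a(11)=-2377394; answer -2377394

-2377394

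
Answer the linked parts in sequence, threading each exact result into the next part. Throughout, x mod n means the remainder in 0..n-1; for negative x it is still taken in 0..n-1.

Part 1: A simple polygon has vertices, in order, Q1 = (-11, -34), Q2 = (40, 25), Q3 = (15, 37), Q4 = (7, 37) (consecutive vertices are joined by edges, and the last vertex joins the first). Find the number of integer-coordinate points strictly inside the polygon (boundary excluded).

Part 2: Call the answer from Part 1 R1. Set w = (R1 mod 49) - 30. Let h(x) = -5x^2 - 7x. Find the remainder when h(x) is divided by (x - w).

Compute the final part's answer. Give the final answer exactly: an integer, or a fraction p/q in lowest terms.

Part 1: cross terms: (-11*25 - 40*-34)=1085, (40*37 - 15*25)=1105, (15*37 - 7*37)=296, (7*-34 - -11*37)=169; twice the area = |2655| = 2655; area = 2655/2; boundary points = 1 + 1 + 8 + 1 = 11; strictly interior points = area - boundary/2 + 1 = 1323; answer 1323
Part 2: R1 = 1323; w = -30; remainder = value at the root: -5*(-30)^2 - 7*(-30)^1 = (-4500) + (210) = -4290; answer -4290

-4290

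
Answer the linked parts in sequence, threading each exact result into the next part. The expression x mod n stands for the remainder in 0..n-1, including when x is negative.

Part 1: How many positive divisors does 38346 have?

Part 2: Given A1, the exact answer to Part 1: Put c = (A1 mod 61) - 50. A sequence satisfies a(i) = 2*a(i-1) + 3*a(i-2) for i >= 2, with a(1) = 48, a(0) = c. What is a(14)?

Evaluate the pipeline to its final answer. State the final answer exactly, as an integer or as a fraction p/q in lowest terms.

Part 1: 38346 = 2 * 3 * 7 * 11 * 83; number of divisors = (1+1) * (1+1) * (1+1) * (1+1) * (1+1) = 32; answer 32
Part 2: A1 = 32; c = -18; a(2) = 2*(48) + 3*(-18) = 42; iterating: a(2)=42, a(3)=228, a(4)=582, a(5)=1848, a(6)=5442, a(7)=16428, a(8)=49182, a(9)=147648, a(10)=442842, a(11)=1328628, a(12)=3985782, a(13)=11957448, a(14)=35872242; answer 35872242

35872242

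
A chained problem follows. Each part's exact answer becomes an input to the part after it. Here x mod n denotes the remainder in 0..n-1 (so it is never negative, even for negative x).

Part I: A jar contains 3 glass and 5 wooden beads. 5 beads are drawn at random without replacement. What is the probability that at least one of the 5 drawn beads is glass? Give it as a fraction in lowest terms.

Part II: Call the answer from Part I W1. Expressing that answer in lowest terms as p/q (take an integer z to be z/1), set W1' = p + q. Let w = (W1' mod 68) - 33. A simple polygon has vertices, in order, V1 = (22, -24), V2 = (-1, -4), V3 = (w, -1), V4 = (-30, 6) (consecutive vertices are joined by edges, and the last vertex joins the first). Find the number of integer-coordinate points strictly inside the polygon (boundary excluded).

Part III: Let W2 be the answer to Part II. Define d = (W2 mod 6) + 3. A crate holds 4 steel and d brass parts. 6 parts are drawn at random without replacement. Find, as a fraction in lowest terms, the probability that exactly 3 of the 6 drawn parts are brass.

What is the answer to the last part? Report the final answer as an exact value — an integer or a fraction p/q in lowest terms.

10/21

Part I: total draws C(8,5) = 56; complement C(5,5) = 1; favorable 56 - 1 = 55; P = 55/56; answer 55/56
Part II: W1 = 55/56; threaded value p + q = 111; w = 10; cross terms: (22*-4 - -1*-24)=-112, (-1*-1 - 10*-4)=41, (10*6 - -30*-1)=30, (-30*-24 - 22*6)=588; twice the area = |547| = 547; area = 547/2; boundary points = 1 + 1 + 1 + 2 = 5; strictly interior points = area - boundary/2 + 1 = 272; answer 272
Part III: W2 = 272; d = 5; total draws C(9,6) = 84; favorable C(5,3)*C(4,3) = 40; P = 10/21; answer 10/21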